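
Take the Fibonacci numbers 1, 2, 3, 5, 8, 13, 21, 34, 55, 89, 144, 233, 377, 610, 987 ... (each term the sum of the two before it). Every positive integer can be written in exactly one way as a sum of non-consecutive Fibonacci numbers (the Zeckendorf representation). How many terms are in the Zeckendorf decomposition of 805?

Greedily peel off the largest Fibonacci term at each step:
largest Fibonacci ≤ 805 is 610; 805 − 610 = 195
largest Fibonacci ≤ 195 is 144; 195 − 144 = 51
largest Fibonacci ≤ 51 is 34; 51 − 34 = 17
largest Fibonacci ≤ 17 is 13; 17 − 13 = 4
largest Fibonacci ≤ 4 is 3; 4 − 3 = 1
largest Fibonacci ≤ 1 is 1; 1 − 1 = 0
805 = 610 + 144 + 34 + 13 + 3 + 1, which has 6 terms.

6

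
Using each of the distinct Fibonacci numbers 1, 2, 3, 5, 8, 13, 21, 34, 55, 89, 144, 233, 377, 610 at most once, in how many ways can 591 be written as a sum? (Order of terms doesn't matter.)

8

Each representation comes from the Zeckendorf form by replacing some F_k with F_{k−1} + F_{k−2} where possible.
591 = 377+144+55+13+2 = 377+144+55+8+5+2 = 377+144+34+21+13+2 = 377+144+34+21+8+5+2 = … (4 more), for 8 in all.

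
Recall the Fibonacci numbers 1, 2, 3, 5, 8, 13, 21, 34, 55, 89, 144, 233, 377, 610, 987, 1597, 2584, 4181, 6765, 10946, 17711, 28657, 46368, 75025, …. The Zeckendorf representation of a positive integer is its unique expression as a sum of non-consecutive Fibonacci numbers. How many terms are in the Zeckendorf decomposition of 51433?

Greedy algorithm:
largest Fibonacci ≤ 51433 is 46368; 51433 − 46368 = 5065
largest Fibonacci ≤ 5065 is 4181; 5065 − 4181 = 884
largest Fibonacci ≤ 884 is 610; 884 − 610 = 274
largest Fibonacci ≤ 274 is 233; 274 − 233 = 41
largest Fibonacci ≤ 41 is 34; 41 − 34 = 7
largest Fibonacci ≤ 7 is 5; 7 − 5 = 2
largest Fibonacci ≤ 2 is 2; 2 − 2 = 0
51433 = 46368 + 4181 + 610 + 233 + 34 + 5 + 2, which has 7 terms.

7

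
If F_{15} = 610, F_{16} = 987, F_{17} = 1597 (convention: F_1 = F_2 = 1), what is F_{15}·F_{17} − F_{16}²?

610·1597 − 987² = 974170 − 974169 = 1. (Cassini's identity: F_{k−1}F_{k+1} − F_k² = (−1)^k.)

1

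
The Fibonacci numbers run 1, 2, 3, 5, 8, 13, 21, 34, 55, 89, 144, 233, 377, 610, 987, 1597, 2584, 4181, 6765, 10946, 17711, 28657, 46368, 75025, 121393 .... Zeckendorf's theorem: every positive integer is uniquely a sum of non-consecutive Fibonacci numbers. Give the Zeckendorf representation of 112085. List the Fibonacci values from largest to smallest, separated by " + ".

75025 + 28657 + 6765 + 1597 + 34 + 5 + 2

112085: greatest Fibonacci not exceeding it is 75025, leaving 37060
37060: greatest Fibonacci not exceeding it is 28657, leaving 8403
8403: greatest Fibonacci not exceeding it is 6765, leaving 1638
1638: greatest Fibonacci not exceeding it is 1597, leaving 41
41: greatest Fibonacci not exceeding it is 34, leaving 7
7: greatest Fibonacci not exceeding it is 5, leaving 2
2: greatest Fibonacci not exceeding it is 2, leaving 0
So 112085 = 75025 + 28657 + 6765 + 1597 + 34 + 5 + 2, with no two terms consecutive in the sequence.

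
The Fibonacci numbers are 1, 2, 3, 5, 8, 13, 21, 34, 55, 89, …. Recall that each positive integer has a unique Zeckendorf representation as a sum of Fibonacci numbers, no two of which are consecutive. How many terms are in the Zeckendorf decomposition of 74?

Greedily peel off the largest Fibonacci term at each step:
subtract 55 from 74: 19 remains
subtract 13 from 19: 6 remains
subtract 5 from 6: 1 remains
subtract 1 from 1: 0 remains
74 = 55 + 13 + 5 + 1, which has 4 terms.

4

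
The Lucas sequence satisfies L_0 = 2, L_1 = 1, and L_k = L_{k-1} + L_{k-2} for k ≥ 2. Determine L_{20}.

Iterating the recurrence up to L_{16} = 2207 and L_{15} = 1364:
L_{17} = L_{16} + L_{15} = 2207 + 1364 = 3571
L_{18} = L_{17} + L_{16} = 3571 + 2207 = 5778
L_{19} = L_{18} + L_{17} = 5778 + 3571 = 9349
L_{20} = L_{19} + L_{18} = 9349 + 5778 = 15127

15127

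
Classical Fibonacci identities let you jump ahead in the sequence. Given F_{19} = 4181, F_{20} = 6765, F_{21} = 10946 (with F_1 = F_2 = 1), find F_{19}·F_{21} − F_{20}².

1

4181·10946 − 6765² = 45765226 − 45765225 = 1. (Cassini's identity: F_{k−1}F_{k+1} − F_k² = (−1)^k.)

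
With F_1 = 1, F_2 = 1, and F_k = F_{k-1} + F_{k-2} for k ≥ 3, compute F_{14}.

377

Iterating the recurrence up to F_{7} = 13 and F_{6} = 8:
F_{8} = F_{7} + F_{6} = 13 + 8 = 21
F_{9} = F_{8} + F_{7} = 21 + 13 = 34
F_{10} = F_{9} + F_{8} = 34 + 21 = 55
F_{11} = F_{10} + F_{9} = 55 + 34 = 89
F_{12} = F_{11} + F_{10} = 89 + 55 = 144
F_{13} = F_{12} + F_{11} = 144 + 89 = 233
F_{14} = F_{13} + F_{12} = 233 + 144 = 377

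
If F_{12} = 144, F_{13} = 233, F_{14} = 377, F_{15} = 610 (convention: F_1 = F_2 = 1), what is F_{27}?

196418

By the addition formula F_{m+n} = F_m F_{n+1} + F_{m−1} F_n with m=15, n=12: F_{27} = 610·233 + 377·144 = 142130 + 54288 = 196418.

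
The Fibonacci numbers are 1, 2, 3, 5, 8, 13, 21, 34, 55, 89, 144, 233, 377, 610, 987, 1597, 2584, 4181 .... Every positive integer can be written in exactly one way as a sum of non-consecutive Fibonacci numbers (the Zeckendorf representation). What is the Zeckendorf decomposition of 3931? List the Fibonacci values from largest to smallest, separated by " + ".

2584 + 987 + 233 + 89 + 34 + 3 + 1

3931: greatest Fibonacci not exceeding it is 2584, leaving 1347
1347: greatest Fibonacci not exceeding it is 987, leaving 360
360: greatest Fibonacci not exceeding it is 233, leaving 127
127: greatest Fibonacci not exceeding it is 89, leaving 38
38: greatest Fibonacci not exceeding it is 34, leaving 4
4: greatest Fibonacci not exceeding it is 3, leaving 1
1: greatest Fibonacci not exceeding it is 1, leaving 0
So 3931 = 2584 + 987 + 233 + 89 + 34 + 3 + 1, with no two terms consecutive in the sequence.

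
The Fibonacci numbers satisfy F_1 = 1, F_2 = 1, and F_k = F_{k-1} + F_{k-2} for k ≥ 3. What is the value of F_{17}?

1597

Iterating the recurrence up to F_{11} = 89 and F_{10} = 55:
F_{12} = F_{11} + F_{10} = 89 + 55 = 144
F_{13} = F_{12} + F_{11} = 144 + 89 = 233
F_{14} = F_{13} + F_{12} = 233 + 144 = 377
F_{15} = F_{14} + F_{13} = 377 + 233 = 610
F_{16} = F_{15} + F_{14} = 610 + 377 = 987
F_{17} = F_{16} + F_{15} = 987 + 610 = 1597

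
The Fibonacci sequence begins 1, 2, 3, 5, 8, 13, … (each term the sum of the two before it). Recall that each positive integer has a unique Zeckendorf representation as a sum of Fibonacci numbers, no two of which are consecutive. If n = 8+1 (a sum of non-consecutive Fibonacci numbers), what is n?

9

8+1 = 9.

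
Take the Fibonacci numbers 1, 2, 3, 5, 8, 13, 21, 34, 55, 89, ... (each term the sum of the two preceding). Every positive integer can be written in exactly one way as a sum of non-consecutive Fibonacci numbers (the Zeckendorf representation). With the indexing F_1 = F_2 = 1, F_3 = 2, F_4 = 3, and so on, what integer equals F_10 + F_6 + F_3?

F_10 + F_6 + F_3 = 55 + 8 + 2 = 65.

65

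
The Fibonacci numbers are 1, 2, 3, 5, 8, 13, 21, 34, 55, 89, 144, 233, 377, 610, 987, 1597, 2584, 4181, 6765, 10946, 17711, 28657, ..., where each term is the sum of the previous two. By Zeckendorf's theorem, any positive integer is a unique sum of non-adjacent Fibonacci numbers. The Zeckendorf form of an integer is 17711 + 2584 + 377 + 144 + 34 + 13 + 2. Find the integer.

20865

17711 + 2584 + 377 + 144 + 34 + 13 + 2 = 20865.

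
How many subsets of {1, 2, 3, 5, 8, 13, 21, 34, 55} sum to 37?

37 = 34+3 = 34+2+1 = 21+13+3 = 21+13+2+1 = … (2 more), for 6 in all.

6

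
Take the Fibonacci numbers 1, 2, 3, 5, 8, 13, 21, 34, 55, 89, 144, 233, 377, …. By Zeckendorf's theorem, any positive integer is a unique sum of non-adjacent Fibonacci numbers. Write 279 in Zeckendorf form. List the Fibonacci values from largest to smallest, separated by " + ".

Greedy algorithm:
279: greatest Fibonacci not exceeding it is 233, leaving 46
46: greatest Fibonacci not exceeding it is 34, leaving 12
12: greatest Fibonacci not exceeding it is 8, leaving 4
4: greatest Fibonacci not exceeding it is 3, leaving 1
1: greatest Fibonacci not exceeding it is 1, leaving 0
So 279 = 233 + 34 + 8 + 3 + 1, with no two terms consecutive in the sequence.

233 + 34 + 8 + 3 + 1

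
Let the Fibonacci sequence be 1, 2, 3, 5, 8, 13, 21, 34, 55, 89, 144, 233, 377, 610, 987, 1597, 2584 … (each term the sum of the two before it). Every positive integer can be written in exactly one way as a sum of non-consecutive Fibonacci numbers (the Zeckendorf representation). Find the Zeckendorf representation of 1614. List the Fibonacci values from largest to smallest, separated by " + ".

1597 + 13 + 3 + 1

Greedy algorithm:
1597 ≤ 1614 < 2584, so take 1597; remainder 17
13 ≤ 17 < 21, so take 13; remainder 4
3 ≤ 4 < 5, so take 3; remainder 1
1 ≤ 1 < 2, so take 1; remainder 0
So 1614 = 1597 + 13 + 3 + 1, with no two terms consecutive in the sequence.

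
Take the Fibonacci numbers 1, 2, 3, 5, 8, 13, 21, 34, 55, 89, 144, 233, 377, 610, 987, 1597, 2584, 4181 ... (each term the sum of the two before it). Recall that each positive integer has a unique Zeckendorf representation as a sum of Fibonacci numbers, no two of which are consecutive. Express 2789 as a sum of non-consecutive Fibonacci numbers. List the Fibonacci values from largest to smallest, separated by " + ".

Repeatedly subtract the largest Fibonacci number that fits:
2789 − 2584 = 205
205 − 144 = 61
61 − 55 = 6
6 − 5 = 1
1 − 1 = 0
So 2789 = 2584 + 144 + 55 + 5 + 1, with no two terms consecutive in the sequence.

2584 + 144 + 55 + 5 + 1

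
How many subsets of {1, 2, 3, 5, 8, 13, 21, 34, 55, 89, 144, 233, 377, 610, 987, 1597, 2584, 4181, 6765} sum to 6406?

Each representation comes from the Zeckendorf form by replacing some F_k with F_{k−1} + F_{k−2} where possible.
6406 = 4181+1597+610+13+5 = 4181+1597+610+13+3+2 = 4181+1597+377+233+13+5 = 4181+1597+610+8+5+3+2 = … (29 more), for 33 in all.

33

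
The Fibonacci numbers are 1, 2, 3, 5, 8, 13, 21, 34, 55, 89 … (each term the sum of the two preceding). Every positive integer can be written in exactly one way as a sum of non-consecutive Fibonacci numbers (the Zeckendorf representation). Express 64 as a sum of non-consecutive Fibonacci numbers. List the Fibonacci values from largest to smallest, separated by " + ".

55 ≤ 64 < 89, so take 55; remainder 9
8 ≤ 9 < 13, so take 8; remainder 1
1 ≤ 1 < 2, so take 1; remainder 0
So 64 = 55 + 8 + 1, with no two terms consecutive in the sequence.

55 + 8 + 1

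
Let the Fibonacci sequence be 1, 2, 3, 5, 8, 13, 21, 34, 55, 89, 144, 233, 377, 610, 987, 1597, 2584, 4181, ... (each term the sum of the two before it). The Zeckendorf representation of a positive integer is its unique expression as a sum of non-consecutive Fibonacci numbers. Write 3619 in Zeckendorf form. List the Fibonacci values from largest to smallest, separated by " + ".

2584 + 987 + 34 + 13 + 1

Repeatedly subtract the largest Fibonacci number that fits:
3619: greatest Fibonacci not exceeding it is 2584, leaving 1035
1035: greatest Fibonacci not exceeding it is 987, leaving 48
48: greatest Fibonacci not exceeding it is 34, leaving 14
14: greatest Fibonacci not exceeding it is 13, leaving 1
1: greatest Fibonacci not exceeding it is 1, leaving 0
So 3619 = 2584 + 987 + 34 + 13 + 1, with no two terms consecutive in the sequence.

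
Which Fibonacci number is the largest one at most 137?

89

89 ≤ 137 < 144, so the largest Fibonacci number not exceeding 137 is 89.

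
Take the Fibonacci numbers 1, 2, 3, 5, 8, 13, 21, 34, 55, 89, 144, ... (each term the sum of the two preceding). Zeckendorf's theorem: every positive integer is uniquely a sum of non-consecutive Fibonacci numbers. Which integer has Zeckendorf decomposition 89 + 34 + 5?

128

89 + 34 + 5 = 128.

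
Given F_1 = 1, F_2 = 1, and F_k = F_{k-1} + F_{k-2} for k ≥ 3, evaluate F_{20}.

Iterating the recurrence up to F_{15} = 610 and F_{14} = 377:
F_{16} = F_{15} + F_{14} = 610 + 377 = 987
F_{17} = F_{16} + F_{15} = 987 + 610 = 1597
F_{18} = F_{17} + F_{16} = 1597 + 987 = 2584
F_{19} = F_{18} + F_{17} = 2584 + 1597 = 4181
F_{20} = F_{19} + F_{18} = 4181 + 2584 = 6765

6765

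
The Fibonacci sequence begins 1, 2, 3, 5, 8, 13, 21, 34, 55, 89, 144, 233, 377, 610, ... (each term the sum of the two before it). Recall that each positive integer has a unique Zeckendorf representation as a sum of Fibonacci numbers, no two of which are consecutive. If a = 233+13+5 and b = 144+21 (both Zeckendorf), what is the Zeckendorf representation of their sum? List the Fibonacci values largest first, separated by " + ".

377 + 34 + 5

The two numbers are 251 and 165, so their sum is 416.
377 ≤ 416 < 610, so take 377; remainder 39
34 ≤ 39 < 55, so take 34; remainder 5
5 ≤ 5 < 8, so take 5; remainder 0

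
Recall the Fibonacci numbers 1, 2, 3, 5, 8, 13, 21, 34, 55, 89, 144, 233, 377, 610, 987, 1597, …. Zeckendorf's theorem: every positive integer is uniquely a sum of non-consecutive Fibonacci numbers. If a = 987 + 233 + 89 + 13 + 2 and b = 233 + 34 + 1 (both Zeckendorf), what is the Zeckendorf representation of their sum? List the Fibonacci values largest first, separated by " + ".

The two numbers are 1324 and 268, so their sum is 1592.
take 987 (≤ 1592); 1592 − 987 = 605
take 377 (≤ 605); 605 − 377 = 228
take 144 (≤ 228); 228 − 144 = 84
take 55 (≤ 84); 84 − 55 = 29
take 21 (≤ 29); 29 − 21 = 8
take 8 (≤ 8); 8 − 8 = 0

987 + 377 + 144 + 55 + 21 + 8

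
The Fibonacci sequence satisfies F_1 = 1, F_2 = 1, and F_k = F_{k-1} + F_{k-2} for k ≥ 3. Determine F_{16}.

Iterating the recurrence up to F_{9} = 34 and F_{8} = 21:
F_{10} = F_{9} + F_{8} = 34 + 21 = 55
F_{11} = F_{10} + F_{9} = 55 + 34 = 89
F_{12} = F_{11} + F_{10} = 89 + 55 = 144
F_{13} = F_{12} + F_{11} = 144 + 89 = 233
F_{14} = F_{13} + F_{12} = 233 + 144 = 377
F_{15} = F_{14} + F_{13} = 377 + 233 = 610
F_{16} = F_{15} + F_{14} = 610 + 377 = 987

987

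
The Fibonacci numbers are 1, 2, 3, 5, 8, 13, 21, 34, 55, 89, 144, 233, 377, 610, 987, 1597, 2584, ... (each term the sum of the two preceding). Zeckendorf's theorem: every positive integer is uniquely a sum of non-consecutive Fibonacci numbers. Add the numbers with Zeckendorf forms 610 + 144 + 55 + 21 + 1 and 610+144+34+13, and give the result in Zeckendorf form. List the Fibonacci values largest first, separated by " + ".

The two numbers are 831 and 801, so their sum is 1632.
subtract 1597 from 1632: 35 remains
subtract 34 from 35: 1 remains
subtract 1 from 1: 0 remains

1597 + 34 + 1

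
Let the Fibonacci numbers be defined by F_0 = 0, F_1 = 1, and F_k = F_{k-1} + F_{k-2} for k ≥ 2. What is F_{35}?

9227465

Iterating the recurrence up to F_{27} = 196418 and F_{26} = 121393:
F_{28} = F_{27} + F_{26} = 196418 + 121393 = 317811
F_{29} = F_{28} + F_{27} = 317811 + 196418 = 514229
F_{30} = F_{29} + F_{28} = 514229 + 317811 = 832040
F_{31} = F_{30} + F_{29} = 832040 + 514229 = 1346269
F_{32} = F_{31} + F_{30} = 1346269 + 832040 = 2178309
F_{33} = F_{32} + F_{31} = 2178309 + 1346269 = 3524578
F_{34} = F_{33} + F_{32} = 3524578 + 2178309 = 5702887
F_{35} = F_{34} + F_{33} = 5702887 + 3524578 = 9227465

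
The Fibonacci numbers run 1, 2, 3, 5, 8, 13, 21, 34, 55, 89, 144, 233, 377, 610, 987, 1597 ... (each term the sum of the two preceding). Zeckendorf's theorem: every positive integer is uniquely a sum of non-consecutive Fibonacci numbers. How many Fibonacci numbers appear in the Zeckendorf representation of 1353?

987 ≤ 1353 < 1597, so take 987; remainder 366
233 ≤ 366 < 377, so take 233; remainder 133
89 ≤ 133 < 144, so take 89; remainder 44
34 ≤ 44 < 55, so take 34; remainder 10
8 ≤ 10 < 13, so take 8; remainder 2
2 ≤ 2 < 3, so take 2; remainder 0
1353 = 987 + 233 + 89 + 34 + 8 + 2, which has 6 terms.

6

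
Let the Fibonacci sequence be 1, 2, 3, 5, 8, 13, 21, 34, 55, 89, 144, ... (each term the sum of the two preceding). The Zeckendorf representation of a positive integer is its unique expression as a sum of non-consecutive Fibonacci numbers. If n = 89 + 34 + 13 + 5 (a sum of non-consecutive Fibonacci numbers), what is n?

89 + 34 + 13 + 5 = 141.

141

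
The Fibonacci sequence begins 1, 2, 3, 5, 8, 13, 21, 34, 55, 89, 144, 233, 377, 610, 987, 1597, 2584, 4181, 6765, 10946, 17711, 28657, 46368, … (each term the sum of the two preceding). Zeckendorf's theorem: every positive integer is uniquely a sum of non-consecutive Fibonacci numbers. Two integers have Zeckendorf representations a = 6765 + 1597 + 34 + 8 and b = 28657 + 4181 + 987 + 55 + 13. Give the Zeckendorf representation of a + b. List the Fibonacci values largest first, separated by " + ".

28657 + 10946 + 2584 + 89 + 21

The two numbers are 8404 and 33893, so their sum is 42297.
28657 ≤ 42297 < 46368, so take 28657; remainder 13640
10946 ≤ 13640 < 17711, so take 10946; remainder 2694
2584 ≤ 2694 < 4181, so take 2584; remainder 110
89 ≤ 110 < 144, so take 89; remainder 21
21 ≤ 21 < 34, so take 21; remainder 0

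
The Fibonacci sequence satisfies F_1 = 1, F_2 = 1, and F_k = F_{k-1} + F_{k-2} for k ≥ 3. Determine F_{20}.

6765

Iterating the recurrence up to F_{15} = 610 and F_{14} = 377:
F_{16} = F_{15} + F_{14} = 610 + 377 = 987
F_{17} = F_{16} + F_{15} = 987 + 610 = 1597
F_{18} = F_{17} + F_{16} = 1597 + 987 = 2584
F_{19} = F_{18} + F_{17} = 2584 + 1597 = 4181
F_{20} = F_{19} + F_{18} = 4181 + 2584 = 6765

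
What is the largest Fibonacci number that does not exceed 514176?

317811

317811 ≤ 514176 < 514229, so the largest Fibonacci number not exceeding 514176 is 317811.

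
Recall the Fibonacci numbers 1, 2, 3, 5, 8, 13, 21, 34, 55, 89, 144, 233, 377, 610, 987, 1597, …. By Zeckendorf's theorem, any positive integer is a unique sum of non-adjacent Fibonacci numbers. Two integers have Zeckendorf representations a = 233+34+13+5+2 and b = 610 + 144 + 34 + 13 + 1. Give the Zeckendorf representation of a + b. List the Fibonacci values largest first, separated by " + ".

The two numbers are 287 and 802, so their sum is 1089.
Repeatedly subtract the largest Fibonacci number that fits:
1089 − 987 = 102
102 − 89 = 13
13 − 13 = 0

987 + 89 + 13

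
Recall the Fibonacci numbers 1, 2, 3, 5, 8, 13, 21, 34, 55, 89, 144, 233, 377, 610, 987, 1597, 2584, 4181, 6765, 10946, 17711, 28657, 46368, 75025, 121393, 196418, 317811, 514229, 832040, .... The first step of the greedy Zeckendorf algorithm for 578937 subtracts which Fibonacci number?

514229 ≤ 578937 < 832040, so the largest Fibonacci number not exceeding 578937 is 514229.

514229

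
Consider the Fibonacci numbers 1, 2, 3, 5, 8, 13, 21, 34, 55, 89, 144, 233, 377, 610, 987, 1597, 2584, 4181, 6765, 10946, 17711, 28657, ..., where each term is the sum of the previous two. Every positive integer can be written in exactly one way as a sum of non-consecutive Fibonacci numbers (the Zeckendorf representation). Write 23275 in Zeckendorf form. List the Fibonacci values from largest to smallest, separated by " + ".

23275: greatest Fibonacci not exceeding it is 17711, leaving 5564
5564: greatest Fibonacci not exceeding it is 4181, leaving 1383
1383: greatest Fibonacci not exceeding it is 987, leaving 396
396: greatest Fibonacci not exceeding it is 377, leaving 19
19: greatest Fibonacci not exceeding it is 13, leaving 6
6: greatest Fibonacci not exceeding it is 5, leaving 1
1: greatest Fibonacci not exceeding it is 1, leaving 0
So 23275 = 17711 + 4181 + 987 + 377 + 13 + 5 + 1, with no two terms consecutive in the sequence.

17711 + 4181 + 987 + 377 + 13 + 5 + 1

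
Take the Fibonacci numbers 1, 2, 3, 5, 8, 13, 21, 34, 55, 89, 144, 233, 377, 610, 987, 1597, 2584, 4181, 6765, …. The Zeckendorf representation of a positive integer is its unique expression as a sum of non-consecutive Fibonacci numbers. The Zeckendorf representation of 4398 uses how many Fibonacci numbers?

Greedily peel off the largest Fibonacci term at each step:
take 4181 (≤ 4398); 4398 − 4181 = 217
take 144 (≤ 217); 217 − 144 = 73
take 55 (≤ 73); 73 − 55 = 18
take 13 (≤ 18); 18 − 13 = 5
take 5 (≤ 5); 5 − 5 = 0
4398 = 4181 + 144 + 55 + 13 + 5, which has 5 terms.

5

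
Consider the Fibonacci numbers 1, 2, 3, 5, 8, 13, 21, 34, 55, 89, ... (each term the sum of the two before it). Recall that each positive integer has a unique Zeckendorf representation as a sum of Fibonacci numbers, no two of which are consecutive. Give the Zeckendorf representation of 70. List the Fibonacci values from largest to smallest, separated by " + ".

55 + 13 + 2

take 55 (≤ 70); 70 − 55 = 15
take 13 (≤ 15); 15 − 13 = 2
take 2 (≤ 2); 2 − 2 = 0
So 70 = 55 + 13 + 2, with no two terms consecutive in the sequence.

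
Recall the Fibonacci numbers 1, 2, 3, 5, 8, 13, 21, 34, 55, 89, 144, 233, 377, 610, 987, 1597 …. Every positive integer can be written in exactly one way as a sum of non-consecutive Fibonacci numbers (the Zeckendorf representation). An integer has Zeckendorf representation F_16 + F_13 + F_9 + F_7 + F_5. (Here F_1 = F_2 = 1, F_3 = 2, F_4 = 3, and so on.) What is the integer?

1272

F_16 + F_13 + F_9 + F_7 + F_5 = 987 + 233 + 34 + 13 + 5 = 1272.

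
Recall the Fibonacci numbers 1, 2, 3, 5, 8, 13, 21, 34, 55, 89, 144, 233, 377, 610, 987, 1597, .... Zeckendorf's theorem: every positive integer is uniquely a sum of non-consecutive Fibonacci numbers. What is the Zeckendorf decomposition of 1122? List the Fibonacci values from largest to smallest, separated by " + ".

987 + 89 + 34 + 8 + 3 + 1

Repeatedly subtract the largest Fibonacci number that fits:
987 ≤ 1122 < 1597, so take 987; remainder 135
89 ≤ 135 < 144, so take 89; remainder 46
34 ≤ 46 < 55, so take 34; remainder 12
8 ≤ 12 < 13, so take 8; remainder 4
3 ≤ 4 < 5, so take 3; remainder 1
1 ≤ 1 < 2, so take 1; remainder 0
So 1122 = 987 + 89 + 34 + 8 + 3 + 1, with no two terms consecutive in the sequence.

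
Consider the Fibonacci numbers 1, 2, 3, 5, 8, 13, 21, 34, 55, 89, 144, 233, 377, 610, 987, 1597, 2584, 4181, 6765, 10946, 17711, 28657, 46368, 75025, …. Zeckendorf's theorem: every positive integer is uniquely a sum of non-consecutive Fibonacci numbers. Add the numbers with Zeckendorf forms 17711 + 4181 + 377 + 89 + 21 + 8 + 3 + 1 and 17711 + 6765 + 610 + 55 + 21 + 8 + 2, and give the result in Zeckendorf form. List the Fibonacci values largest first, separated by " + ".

The two numbers are 22391 and 25172, so their sum is 47563.
Greedily peel off the largest Fibonacci term at each step:
47563 − 46368 = 1195
1195 − 987 = 208
208 − 144 = 64
64 − 55 = 9
9 − 8 = 1
1 − 1 = 0

46368 + 987 + 144 + 55 + 8 + 1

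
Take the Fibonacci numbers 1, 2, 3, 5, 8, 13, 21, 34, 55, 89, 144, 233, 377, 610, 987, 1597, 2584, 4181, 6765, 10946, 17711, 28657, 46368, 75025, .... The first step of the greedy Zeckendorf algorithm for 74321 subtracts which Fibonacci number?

46368

46368 ≤ 74321 < 75025, so the largest Fibonacci number not exceeding 74321 is 46368.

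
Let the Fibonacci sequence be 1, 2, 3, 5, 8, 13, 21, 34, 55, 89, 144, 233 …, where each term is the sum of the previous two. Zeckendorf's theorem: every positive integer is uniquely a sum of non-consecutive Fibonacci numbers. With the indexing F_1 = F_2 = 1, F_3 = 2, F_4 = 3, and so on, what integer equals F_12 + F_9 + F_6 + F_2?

187

F_12 + F_9 + F_6 + F_2 = 144 + 34 + 8 + 1 = 187.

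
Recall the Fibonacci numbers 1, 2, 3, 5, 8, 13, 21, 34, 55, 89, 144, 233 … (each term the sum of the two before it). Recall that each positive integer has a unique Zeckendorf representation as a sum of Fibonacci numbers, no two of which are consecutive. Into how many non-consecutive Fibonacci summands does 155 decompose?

Greedily peel off the largest Fibonacci term at each step:
155: greatest Fibonacci not exceeding it is 144, leaving 11
11: greatest Fibonacci not exceeding it is 8, leaving 3
3: greatest Fibonacci not exceeding it is 3, leaving 0
155 = 144 + 8 + 3, which has 3 terms.

3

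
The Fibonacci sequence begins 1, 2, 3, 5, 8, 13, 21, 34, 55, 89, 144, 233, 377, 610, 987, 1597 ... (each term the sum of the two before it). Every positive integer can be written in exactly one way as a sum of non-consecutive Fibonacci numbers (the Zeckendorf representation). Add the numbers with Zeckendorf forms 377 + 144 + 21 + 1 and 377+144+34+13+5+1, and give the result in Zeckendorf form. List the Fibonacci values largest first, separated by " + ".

The two numbers are 543 and 574, so their sum is 1117.
1117: greatest Fibonacci not exceeding it is 987, leaving 130
130: greatest Fibonacci not exceeding it is 89, leaving 41
41: greatest Fibonacci not exceeding it is 34, leaving 7
7: greatest Fibonacci not exceeding it is 5, leaving 2
2: greatest Fibonacci not exceeding it is 2, leaving 0

987 + 89 + 34 + 5 + 2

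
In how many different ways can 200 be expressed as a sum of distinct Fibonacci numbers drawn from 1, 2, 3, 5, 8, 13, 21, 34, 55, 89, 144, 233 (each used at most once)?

Starting from the Zeckendorf form and repeatedly splitting a term F_k into F_{k−1} + F_{k−2} (when neither is already used) reaches every representation.
200 = 144+55+1 = 144+34+21+1 = 144+34+13+8+1 = … (4 more), for 7 in all.

7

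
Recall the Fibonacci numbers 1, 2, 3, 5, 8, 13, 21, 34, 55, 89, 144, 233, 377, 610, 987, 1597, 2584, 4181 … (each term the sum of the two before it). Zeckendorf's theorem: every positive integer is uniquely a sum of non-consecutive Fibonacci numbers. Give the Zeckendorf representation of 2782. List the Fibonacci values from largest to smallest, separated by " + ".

2584 + 144 + 34 + 13 + 5 + 2

2782 − 2584 = 198
198 − 144 = 54
54 − 34 = 20
20 − 13 = 7
7 − 5 = 2
2 − 2 = 0
So 2782 = 2584 + 144 + 34 + 13 + 5 + 2, with no two terms consecutive in the sequence.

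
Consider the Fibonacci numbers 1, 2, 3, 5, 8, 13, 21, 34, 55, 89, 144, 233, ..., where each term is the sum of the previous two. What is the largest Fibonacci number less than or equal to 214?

144 ≤ 214 < 233, so the largest Fibonacci number not exceeding 214 is 144.

144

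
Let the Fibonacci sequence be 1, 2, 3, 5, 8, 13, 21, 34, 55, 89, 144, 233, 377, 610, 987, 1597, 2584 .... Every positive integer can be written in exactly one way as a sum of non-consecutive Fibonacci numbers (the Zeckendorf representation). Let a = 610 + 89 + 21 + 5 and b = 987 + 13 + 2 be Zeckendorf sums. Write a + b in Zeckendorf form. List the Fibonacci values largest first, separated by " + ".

1597 + 89 + 34 + 5 + 2

The two numbers are 725 and 1002, so their sum is 1727.
Greedily peel off the largest Fibonacci term at each step:
largest Fibonacci ≤ 1727 is 1597; 1727 − 1597 = 130
largest Fibonacci ≤ 130 is 89; 130 − 89 = 41
largest Fibonacci ≤ 41 is 34; 41 − 34 = 7
largest Fibonacci ≤ 7 is 5; 7 − 5 = 2
largest Fibonacci ≤ 2 is 2; 2 − 2 = 0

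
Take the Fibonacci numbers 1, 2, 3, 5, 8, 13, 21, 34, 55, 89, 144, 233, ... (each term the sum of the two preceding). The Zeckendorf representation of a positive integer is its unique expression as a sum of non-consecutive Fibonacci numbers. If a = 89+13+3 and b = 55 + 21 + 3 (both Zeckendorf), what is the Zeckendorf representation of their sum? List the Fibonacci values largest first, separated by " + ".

The two numbers are 105 and 79, so their sum is 184.
subtract 144 from 184: 40 remains
subtract 34 from 40: 6 remains
subtract 5 from 6: 1 remains
subtract 1 from 1: 0 remains

144 + 34 + 5 + 1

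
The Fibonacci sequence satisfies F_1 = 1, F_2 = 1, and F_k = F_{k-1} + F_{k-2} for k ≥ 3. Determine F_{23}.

Iterating the recurrence up to F_{18} = 2584 and F_{17} = 1597:
F_{19} = F_{18} + F_{17} = 2584 + 1597 = 4181
F_{20} = F_{19} + F_{18} = 4181 + 2584 = 6765
F_{21} = F_{20} + F_{19} = 6765 + 4181 = 10946
F_{22} = F_{21} + F_{20} = 10946 + 6765 = 17711
F_{23} = F_{22} + F_{21} = 17711 + 10946 = 28657

28657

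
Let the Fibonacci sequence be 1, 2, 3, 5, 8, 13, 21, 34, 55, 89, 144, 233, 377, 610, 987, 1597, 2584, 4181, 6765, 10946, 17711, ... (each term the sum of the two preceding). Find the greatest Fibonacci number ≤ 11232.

10946

10946 ≤ 11232 < 17711, so the largest Fibonacci number not exceeding 11232 is 10946.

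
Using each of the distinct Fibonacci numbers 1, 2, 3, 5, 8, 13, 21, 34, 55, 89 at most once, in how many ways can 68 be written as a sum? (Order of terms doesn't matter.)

6

Starting from the Zeckendorf form and repeatedly splitting a term F_k into F_{k−1} + F_{k−2} (when neither is already used) reaches every representation.
68 = 55+13 = 55+8+5 = 34+21+13 = 55+8+3+2 = … (2 more), for 6 in all.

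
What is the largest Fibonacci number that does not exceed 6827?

6765

6765 ≤ 6827 < 10946, so the largest Fibonacci number not exceeding 6827 is 6765.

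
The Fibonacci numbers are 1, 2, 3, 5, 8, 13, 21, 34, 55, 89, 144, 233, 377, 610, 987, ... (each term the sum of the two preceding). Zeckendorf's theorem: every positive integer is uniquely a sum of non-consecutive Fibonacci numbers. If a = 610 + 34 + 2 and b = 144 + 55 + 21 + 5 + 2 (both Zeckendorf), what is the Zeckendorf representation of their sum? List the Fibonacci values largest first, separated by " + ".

The two numbers are 646 and 227, so their sum is 873.
Repeatedly subtract the largest Fibonacci number that fits:
873 − 610 = 263
263 − 233 = 30
30 − 21 = 9
9 − 8 = 1
1 − 1 = 0

610 + 233 + 21 + 8 + 1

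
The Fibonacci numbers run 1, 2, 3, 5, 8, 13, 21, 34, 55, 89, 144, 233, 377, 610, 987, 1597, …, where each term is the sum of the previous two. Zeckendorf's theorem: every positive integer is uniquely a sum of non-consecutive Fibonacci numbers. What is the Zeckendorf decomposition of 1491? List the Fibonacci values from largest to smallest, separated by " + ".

987 + 377 + 89 + 34 + 3 + 1

largest Fibonacci ≤ 1491 is 987; 1491 − 987 = 504
largest Fibonacci ≤ 504 is 377; 504 − 377 = 127
largest Fibonacci ≤ 127 is 89; 127 − 89 = 38
largest Fibonacci ≤ 38 is 34; 38 − 34 = 4
largest Fibonacci ≤ 4 is 3; 4 − 3 = 1
largest Fibonacci ≤ 1 is 1; 1 − 1 = 0
So 1491 = 987 + 377 + 89 + 34 + 3 + 1, with no two terms consecutive in the sequence.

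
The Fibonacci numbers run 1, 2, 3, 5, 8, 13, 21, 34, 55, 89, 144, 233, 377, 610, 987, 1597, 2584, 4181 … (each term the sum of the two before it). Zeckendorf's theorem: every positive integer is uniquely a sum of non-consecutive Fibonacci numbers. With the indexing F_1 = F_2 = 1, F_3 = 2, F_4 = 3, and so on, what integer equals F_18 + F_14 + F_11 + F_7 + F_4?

F_18 + F_14 + F_11 + F_7 + F_4 = 2584 + 377 + 89 + 13 + 3 = 3066.

3066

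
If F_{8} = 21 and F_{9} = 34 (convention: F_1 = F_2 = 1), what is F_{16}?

987

By the doubling identity F_{2k} = F_k(2F_{k+1} − F_k): F_{16} = 21·(2·34 − 21) = 21·47 = 987.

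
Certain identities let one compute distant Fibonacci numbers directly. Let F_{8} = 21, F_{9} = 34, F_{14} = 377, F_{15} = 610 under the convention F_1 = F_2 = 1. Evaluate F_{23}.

28657

By the addition formula F_{m+n} = F_m F_{n+1} + F_{m−1} F_n with m=9, n=14: F_{23} = 34·610 + 21·377 = 20740 + 7917 = 28657.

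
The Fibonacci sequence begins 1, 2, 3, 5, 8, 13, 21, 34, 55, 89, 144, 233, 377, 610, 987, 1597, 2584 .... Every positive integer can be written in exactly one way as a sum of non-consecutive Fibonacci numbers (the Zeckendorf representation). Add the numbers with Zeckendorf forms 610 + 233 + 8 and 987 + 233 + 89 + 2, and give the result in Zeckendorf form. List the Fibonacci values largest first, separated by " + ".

1597 + 377 + 144 + 34 + 8 + 2

The two numbers are 851 and 1311, so their sum is 2162.
take 1597 (≤ 2162); 2162 − 1597 = 565
take 377 (≤ 565); 565 − 377 = 188
take 144 (≤ 188); 188 − 144 = 44
take 34 (≤ 44); 44 − 34 = 10
take 8 (≤ 10); 10 − 8 = 2
take 2 (≤ 2); 2 − 2 = 0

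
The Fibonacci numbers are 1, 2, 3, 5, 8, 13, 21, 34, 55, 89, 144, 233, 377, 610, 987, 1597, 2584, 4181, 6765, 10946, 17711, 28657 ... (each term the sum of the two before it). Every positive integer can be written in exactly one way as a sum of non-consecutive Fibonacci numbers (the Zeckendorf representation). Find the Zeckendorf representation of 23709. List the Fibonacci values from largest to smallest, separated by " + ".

23709 − 17711 = 5998
5998 − 4181 = 1817
1817 − 1597 = 220
220 − 144 = 76
76 − 55 = 21
21 − 21 = 0
So 23709 = 17711 + 4181 + 1597 + 144 + 55 + 21, with no two terms consecutive in the sequence.

17711 + 4181 + 1597 + 144 + 55 + 21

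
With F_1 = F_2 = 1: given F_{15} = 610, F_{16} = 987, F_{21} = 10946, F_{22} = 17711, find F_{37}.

By the addition formula F_{m+n} = F_m F_{n+1} + F_{m−1} F_n with m=16, n=21: F_{37} = 987·17711 + 610·10946 = 17480757 + 6677060 = 24157817.

24157817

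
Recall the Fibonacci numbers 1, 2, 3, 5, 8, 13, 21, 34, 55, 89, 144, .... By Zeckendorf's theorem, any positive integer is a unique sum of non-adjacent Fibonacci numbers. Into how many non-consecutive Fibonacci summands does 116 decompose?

4

take 89 (≤ 116); 116 − 89 = 27
take 21 (≤ 27); 27 − 21 = 6
take 5 (≤ 6); 6 − 5 = 1
take 1 (≤ 1); 1 − 1 = 0
116 = 89 + 21 + 5 + 1, which has 4 terms.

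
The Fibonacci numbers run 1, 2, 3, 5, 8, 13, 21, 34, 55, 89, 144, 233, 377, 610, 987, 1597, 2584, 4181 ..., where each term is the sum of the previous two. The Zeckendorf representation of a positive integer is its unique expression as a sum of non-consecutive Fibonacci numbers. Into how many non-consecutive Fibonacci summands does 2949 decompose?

Greedy algorithm:
2584 ≤ 2949 < 4181, so take 2584; remainder 365
233 ≤ 365 < 377, so take 233; remainder 132
89 ≤ 132 < 144, so take 89; remainder 43
34 ≤ 43 < 55, so take 34; remainder 9
8 ≤ 9 < 13, so take 8; remainder 1
1 ≤ 1 < 2, so take 1; remainder 0
2949 = 2584 + 233 + 89 + 34 + 8 + 1, which has 6 terms.

6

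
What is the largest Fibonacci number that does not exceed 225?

144 ≤ 225 < 233, so the largest Fibonacci number not exceeding 225 is 144.

144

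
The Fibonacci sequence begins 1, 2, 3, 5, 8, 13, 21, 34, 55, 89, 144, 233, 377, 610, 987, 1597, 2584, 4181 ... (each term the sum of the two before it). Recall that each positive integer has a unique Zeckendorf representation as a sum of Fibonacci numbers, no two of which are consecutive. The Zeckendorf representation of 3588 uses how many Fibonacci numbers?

5

Repeatedly subtract the largest Fibonacci number that fits:
3588 − 2584 = 1004
1004 − 987 = 17
17 − 13 = 4
4 − 3 = 1
1 − 1 = 0
3588 = 2584 + 987 + 13 + 3 + 1, which has 5 terms.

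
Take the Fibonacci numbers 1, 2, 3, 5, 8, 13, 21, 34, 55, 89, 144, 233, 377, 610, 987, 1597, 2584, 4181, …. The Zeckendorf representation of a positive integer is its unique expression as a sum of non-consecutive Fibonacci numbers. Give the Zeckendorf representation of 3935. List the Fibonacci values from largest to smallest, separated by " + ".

Greedily peel off the largest Fibonacci term at each step:
3935 − 2584 = 1351
1351 − 987 = 364
364 − 233 = 131
131 − 89 = 42
42 − 34 = 8
8 − 8 = 0
So 3935 = 2584 + 987 + 233 + 89 + 34 + 8, with no two terms consecutive in the sequence.

2584 + 987 + 233 + 89 + 34 + 8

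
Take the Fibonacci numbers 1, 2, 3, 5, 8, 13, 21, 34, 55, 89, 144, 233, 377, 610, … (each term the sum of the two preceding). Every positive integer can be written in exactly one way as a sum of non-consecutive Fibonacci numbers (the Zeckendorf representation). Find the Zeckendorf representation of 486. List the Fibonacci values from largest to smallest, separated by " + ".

Greedy algorithm:
486 − 377 = 109
109 − 89 = 20
20 − 13 = 7
7 − 5 = 2
2 − 2 = 0
So 486 = 377 + 89 + 13 + 5 + 2, with no two terms consecutive in the sequence.

377 + 89 + 13 + 5 + 2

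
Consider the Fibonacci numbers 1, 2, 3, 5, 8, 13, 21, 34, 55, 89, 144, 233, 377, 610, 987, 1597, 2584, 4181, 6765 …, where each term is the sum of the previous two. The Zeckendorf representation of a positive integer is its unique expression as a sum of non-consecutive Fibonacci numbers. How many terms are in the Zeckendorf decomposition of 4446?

Greedy algorithm:
take 4181 (≤ 4446); 4446 − 4181 = 265
take 233 (≤ 265); 265 − 233 = 32
take 21 (≤ 32); 32 − 21 = 11
take 8 (≤ 11); 11 − 8 = 3
take 3 (≤ 3); 3 − 3 = 0
4446 = 4181 + 233 + 21 + 8 + 3, which has 5 terms.

5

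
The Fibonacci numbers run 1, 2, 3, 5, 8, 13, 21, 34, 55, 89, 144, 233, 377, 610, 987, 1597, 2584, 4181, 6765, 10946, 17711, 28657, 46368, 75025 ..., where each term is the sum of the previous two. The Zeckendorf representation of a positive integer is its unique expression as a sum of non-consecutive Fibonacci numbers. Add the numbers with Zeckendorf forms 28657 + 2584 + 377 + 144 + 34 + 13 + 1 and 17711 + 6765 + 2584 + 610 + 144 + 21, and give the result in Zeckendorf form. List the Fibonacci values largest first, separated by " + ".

46368 + 10946 + 1597 + 610 + 89 + 34 + 1

The two numbers are 31810 and 27835, so their sum is 59645.
Greedily peel off the largest Fibonacci term at each step:
59645 − 46368 = 13277
13277 − 10946 = 2331
2331 − 1597 = 734
734 − 610 = 124
124 − 89 = 35
35 − 34 = 1
1 − 1 = 0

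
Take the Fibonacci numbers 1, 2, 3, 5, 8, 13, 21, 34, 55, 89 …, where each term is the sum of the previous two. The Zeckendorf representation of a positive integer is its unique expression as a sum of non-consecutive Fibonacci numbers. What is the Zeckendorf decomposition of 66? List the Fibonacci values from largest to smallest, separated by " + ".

Repeatedly subtract the largest Fibonacci number that fits:
66 − 55 = 11
11 − 8 = 3
3 − 3 = 0
So 66 = 55 + 8 + 3, with no two terms consecutive in the sequence.

55 + 8 + 3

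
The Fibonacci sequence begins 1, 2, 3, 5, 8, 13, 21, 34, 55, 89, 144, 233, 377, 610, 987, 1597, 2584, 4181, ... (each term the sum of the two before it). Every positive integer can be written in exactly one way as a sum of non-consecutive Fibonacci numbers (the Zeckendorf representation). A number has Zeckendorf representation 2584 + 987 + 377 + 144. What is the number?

2584 + 987 + 377 + 144 = 4092.

4092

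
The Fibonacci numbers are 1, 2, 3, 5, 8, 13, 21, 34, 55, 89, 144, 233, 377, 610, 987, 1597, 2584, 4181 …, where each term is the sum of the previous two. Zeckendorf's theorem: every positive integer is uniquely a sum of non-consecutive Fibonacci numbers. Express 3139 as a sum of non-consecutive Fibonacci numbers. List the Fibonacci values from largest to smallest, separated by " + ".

2584 + 377 + 144 + 34

3139: greatest Fibonacci not exceeding it is 2584, leaving 555
555: greatest Fibonacci not exceeding it is 377, leaving 178
178: greatest Fibonacci not exceeding it is 144, leaving 34
34: greatest Fibonacci not exceeding it is 34, leaving 0
So 3139 = 2584 + 377 + 144 + 34, with no two terms consecutive in the sequence.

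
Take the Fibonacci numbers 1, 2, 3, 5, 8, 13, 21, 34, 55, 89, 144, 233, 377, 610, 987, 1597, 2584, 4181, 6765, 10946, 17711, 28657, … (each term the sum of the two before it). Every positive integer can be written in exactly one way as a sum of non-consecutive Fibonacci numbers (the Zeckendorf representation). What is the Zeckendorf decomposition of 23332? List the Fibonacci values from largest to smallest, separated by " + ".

Repeatedly subtract the largest Fibonacci number that fits:
23332: greatest Fibonacci not exceeding it is 17711, leaving 5621
5621: greatest Fibonacci not exceeding it is 4181, leaving 1440
1440: greatest Fibonacci not exceeding it is 987, leaving 453
453: greatest Fibonacci not exceeding it is 377, leaving 76
76: greatest Fibonacci not exceeding it is 55, leaving 21
21: greatest Fibonacci not exceeding it is 21, leaving 0
So 23332 = 17711 + 4181 + 987 + 377 + 55 + 21, with no two terms consecutive in the sequence.

17711 + 4181 + 987 + 377 + 55 + 21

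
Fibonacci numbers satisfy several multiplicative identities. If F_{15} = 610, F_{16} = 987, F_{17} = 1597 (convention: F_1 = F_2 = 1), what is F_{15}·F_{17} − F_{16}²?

610·1597 − 987² = 974170 − 974169 = 1. (Cassini's identity: F_{k−1}F_{k+1} − F_k² = (−1)^k.)

1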